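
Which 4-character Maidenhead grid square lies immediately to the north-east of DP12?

Longitude square 1; +1 → 2.
Latitude square 2; +1 → 3.

DP23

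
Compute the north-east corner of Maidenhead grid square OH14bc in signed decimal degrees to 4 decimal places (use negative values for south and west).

Field O=14, H=7: +14·20° lon, +7·10° lat → SW at lon 100°, lat -20°.
Square 1, 4: +1·2° lon, +4·1° lat → SW at lon 102°, lat -16°.
Subsquare b=1, c=2: +1·0.0833333° lon, +2·0.0416667° lat → SW at lon 102.083°, lat -15.9167°.
Cell spans 0.0833333° lon × 0.0416667° lat. NE corner is SW corner plus one full cell.
latitude -15.8750, longitude 102.1667.

-15.8750, 102.1667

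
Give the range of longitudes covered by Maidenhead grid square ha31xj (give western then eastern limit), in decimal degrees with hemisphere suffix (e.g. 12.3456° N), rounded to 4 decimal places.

Field H=7, A=0: +7·20° lon, +0·10° lat → SW at lon -40°, lat -90°.
Square 3, 1: +3·2° lon, +1·1° lat → SW at lon -34°, lat -89°.
Subsquare x=23, j=9: +23·0.0833333° lon, +9·0.0416667° lat → SW at lon -32.0833°, lat -88.625°.
Cell spans 0.0833333° lon × 0.0416667° lat.
west 32.0833° W, east 32.0000° W.

32.0833° W, 32.0000° W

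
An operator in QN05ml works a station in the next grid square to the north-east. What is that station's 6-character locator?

Longitude subsquare m = 12; +1 → 13 = n.
Latitude subsquare l = 11; +1 → 12 = m.

QN05nm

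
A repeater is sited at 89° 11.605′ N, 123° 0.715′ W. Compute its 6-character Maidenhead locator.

Shift to the Maidenhead origin (180°W, 90°S): lon 56.9881, lat 179.1934.
Field (20°×10°, letters A–R): lon ⌊56.9881/20⌋ = 2 → C; lat ⌊179.1934/10⌋ = 17 → R.
Square (2°×1°, digits 0–9): lon ⌊16.9881/2⌋ = 8; lat ⌊9.1934/1⌋ = 9.
Subsquare (5′×2.5′, letters a–x): lon ⌊0.9881/0.0833333⌋ = 11 → l; lat ⌊0.1934/0.0416667⌋ = 4 → e.

CR89le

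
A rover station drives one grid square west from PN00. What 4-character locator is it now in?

ON90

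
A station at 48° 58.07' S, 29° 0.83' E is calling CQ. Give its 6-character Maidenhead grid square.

KE41ma

Add 180° to longitude and 90° to latitude: 209.0138, 41.0322.
Field: 209.0138/20 → 10 → K, 41.0322/10 → 4 → E; chars KE.
Square: 9.0138/2 → 4, 1.0322/1 → 1; chars 41.
Subsquare: 1.0138/0.0833333 → 12 → m, 0.0322/0.0416667 → 0 → a; chars ma.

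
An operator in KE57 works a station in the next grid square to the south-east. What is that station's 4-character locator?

KE66

Longitude square 5; +1 → 6.
Latitude square 7; −1 → 6.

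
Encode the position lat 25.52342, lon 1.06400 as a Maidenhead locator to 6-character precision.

JL05mm

Offset from 180°W / 90°S: lon 181.0640°, lat 115.5234°.
Field: 181.0640/20 → 9 → J, 115.5234/10 → 11 → L; chars JL.
Square: 1.0640/2 → 0, 5.5234/1 → 5; chars 05.
Subsquare: 1.0640/0.0833333 → 12 → m, 0.5234/0.0416667 → 12 → m; chars mm.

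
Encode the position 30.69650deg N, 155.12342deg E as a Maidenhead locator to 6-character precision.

QM70nq

Offset from 180°W / 90°S: lon 335.1234°, lat 120.6965°.
Field: lon ⌊335.1234/20⌋ = 16 → Q; lat ⌊120.6965/10⌋ = 12 → M.
Square: lon ⌊15.1234/2⌋ = 7; lat ⌊0.6965/1⌋ = 0.
Subsquare: lon ⌊1.1234/0.0833333⌋ = 13 → n; lat ⌊0.6965/0.0416667⌋ = 16 → q.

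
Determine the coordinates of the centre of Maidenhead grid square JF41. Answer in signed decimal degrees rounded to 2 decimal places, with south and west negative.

-38.50, 9.00

Field J=9, F=5: +9·20° lon, +5·10° lat → SW at lon 0°, lat -40°.
Square 4, 1: +4·2° lon, +1·1° lat → SW at lon 8°, lat -39°.
Cell spans 2° lon × 1° lat. Centre is SW corner plus half of each.
latitude -38.50, longitude 9.00.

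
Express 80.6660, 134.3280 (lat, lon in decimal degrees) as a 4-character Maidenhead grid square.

PR70

Shift to the Maidenhead origin (180°W, 90°S): lon 314.33, lat 170.67.
Field: lon ⌊314.33/20⌋ = 15 → P; lat ⌊170.67/10⌋ = 17 → R.
Square: lon ⌊14.33/2⌋ = 7; lat ⌊0.67/1⌋ = 0.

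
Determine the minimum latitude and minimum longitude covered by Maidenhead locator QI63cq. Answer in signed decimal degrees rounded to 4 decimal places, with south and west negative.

Field Q=16, I=8: +16·20° lon, +8·10° lat → SW at lon 140°, lat -10°.
Square 6, 3: +6·2° lon, +3·1° lat → SW at lon 152°, lat -7°.
Subsquare c=2, q=16: +2·0.0833333° lon, +16·0.0416667° lat → SW at lon 152.167°, lat -6.33333°.
latitude -6.3333, longitude 152.1667.

-6.3333, 152.1667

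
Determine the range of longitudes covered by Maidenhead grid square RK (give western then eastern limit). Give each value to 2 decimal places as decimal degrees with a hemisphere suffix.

Field R=17, K=10: +17·20° lon, +10·10° lat → SW at lon 160°, lat 10°.
Cell spans 20° lon × 10° lat.
west 160.00° E, east 180.00° E.

160.00° E, 180.00° E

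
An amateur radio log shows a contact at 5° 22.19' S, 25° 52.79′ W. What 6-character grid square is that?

Offset from 180°W / 90°S: lon 154.1202°, lat 84.6302°.
Field: 154.1202/20 → 7 → H, 84.6302/10 → 8 → I; chars HI.
Square: 14.1202/2 → 7, 4.6302/1 → 4; chars 74.
Subsquare: 0.1202/0.0833333 → 1 → b, 0.6302/0.0416667 → 15 → p; chars bp.

HI74bp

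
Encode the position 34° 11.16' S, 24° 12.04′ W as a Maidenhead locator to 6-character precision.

HF75vt

Add 180° to longitude and 90° to latitude: 155.7993, 55.8140.
Field (20°×10°, letters A–R): lon ⌊155.7993/20⌋ = 7 → H; lat ⌊55.8140/10⌋ = 5 → F.
Square (2°×1°, digits 0–9): lon ⌊15.7993/2⌋ = 7; lat ⌊5.8140/1⌋ = 5.
Subsquare (5′×2.5′, letters a–x): lon ⌊1.7993/0.0833333⌋ = 21 → v; lat ⌊0.8140/0.0416667⌋ = 19 → t.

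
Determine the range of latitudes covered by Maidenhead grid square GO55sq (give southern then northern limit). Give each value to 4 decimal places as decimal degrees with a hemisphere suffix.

Field G=6, O=14: +6·20° lon, +14·10° lat → SW at lon -60°, lat 50°.
Square 5, 5: +5·2° lon, +5·1° lat → SW at lon -50°, lat 55°.
Subsquare s=18, q=16: +18·0.0833333° lon, +16·0.0416667° lat → SW at lon -48.5°, lat 55.6667°.
Cell spans 0.0833333° lon × 0.0416667° lat.
south 55.6667° N, north 55.7083° N.

55.6667° N, 55.7083° N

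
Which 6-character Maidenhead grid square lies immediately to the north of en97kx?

EN98ka

Latitude subsquare x = 23; +1 → 24, wraps to 0 = a, carry into square.
Latitude square 7; +1 → 8.
The longitude characters are unchanged.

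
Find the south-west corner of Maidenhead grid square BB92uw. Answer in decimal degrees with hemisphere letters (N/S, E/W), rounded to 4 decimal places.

77.0833° S, 140.3333° W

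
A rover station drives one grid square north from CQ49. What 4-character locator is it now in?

CR40

Latitude square 9; +1 → 10, wraps to 0, carry into field.
Latitude field Q = 16; +1 → 17 = R.
The longitude characters are unchanged.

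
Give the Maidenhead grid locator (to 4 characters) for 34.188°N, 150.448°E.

QM54

Add 180° to longitude and 90° to latitude: 330.45, 124.19.
Field: lon ⌊330.45/20⌋ = 16 → Q; lat ⌊124.19/10⌋ = 12 → M.
Square: lon ⌊10.45/2⌋ = 5; lat ⌊4.19/1⌋ = 4.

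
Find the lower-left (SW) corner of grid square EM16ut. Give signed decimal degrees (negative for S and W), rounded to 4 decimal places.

36.7917, -96.3333

Field E=4, M=12: +4·20° lon, +12·10° lat → SW at lon -100°, lat 30°.
Square 1, 6: +1·2° lon, +6·1° lat → SW at lon -98°, lat 36°.
Subsquare u=20, t=19: +20·0.0833333° lon, +19·0.0416667° lat → SW at lon -96.3333°, lat 36.7917°.
latitude 36.7917, longitude -96.3333.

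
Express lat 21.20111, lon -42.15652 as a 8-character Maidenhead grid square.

Shift to the Maidenhead origin (180°W, 90°S): lon 137.84348, lat 111.20111.
Field: lon ⌊137.84348/20⌋ = 6 → G; lat ⌊111.20111/10⌋ = 11 → L.
Square: lon ⌊17.84348/2⌋ = 8; lat ⌊1.20111/1⌋ = 1.
Subsquare: lon ⌊1.84348/0.0833333⌋ = 22 → w; lat ⌊0.20111/0.0416667⌋ = 4 → e.
Extended square: lon ⌊0.01015/0.00833333⌋ = 1; lat ⌊0.03444/0.00416667⌋ = 8.

GL81we18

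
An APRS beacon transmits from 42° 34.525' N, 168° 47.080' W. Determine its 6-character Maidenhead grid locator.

Shift to the Maidenhead origin (180°W, 90°S): lon 11.2153, lat 132.5754.
Field (20°×10°, letters A–R): 11.2153/20 → 0 → A, 132.5754/10 → 13 → N; chars AN.
Square (2°×1°, digits 0–9): 11.2153/2 → 5, 2.5754/1 → 2; chars 52.
Subsquare (5′×2.5′, letters a–x): 1.2153/0.0833333 → 14 → o, 0.5754/0.0416667 → 13 → n; chars on.

AN52on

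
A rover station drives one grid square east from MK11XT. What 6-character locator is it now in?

MK21at

Longitude subsquare x = 23; +1 → 24, wraps to 0 = a, carry into square.
Longitude square 1; +1 → 2.
The latitude characters are unchanged.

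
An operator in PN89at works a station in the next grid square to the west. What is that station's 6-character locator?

PN79xt

Longitude subsquare a = 0; −1 → -1, wraps to 23 = x, carry into square.
Longitude square 8; −1 → 7.
The latitude characters are unchanged.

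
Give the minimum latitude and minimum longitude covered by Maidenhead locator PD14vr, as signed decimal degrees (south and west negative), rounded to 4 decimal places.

-55.2917, 123.7500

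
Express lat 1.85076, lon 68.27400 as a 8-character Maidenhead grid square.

Add 180° to longitude and 90° to latitude: 248.27400, 91.85076.
Field: lon ⌊248.27400/20⌋ = 12 → M; lat ⌊91.85076/10⌋ = 9 → J.
Square: lon ⌊8.27400/2⌋ = 4; lat ⌊1.85076/1⌋ = 1.
Subsquare: lon ⌊0.27400/0.0833333⌋ = 3 → d; lat ⌊0.85076/0.0416667⌋ = 20 → u.
Extended square: lon ⌊0.02400/0.00833333⌋ = 2; lat ⌊0.01743/0.00416667⌋ = 4.

MJ41du24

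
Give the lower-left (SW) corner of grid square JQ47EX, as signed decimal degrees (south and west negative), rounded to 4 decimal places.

77.9583, 8.3333

Field J=9, Q=16: +9·20° lon, +16·10° lat → SW at lon 0°, lat 70°.
Square 4, 7: +4·2° lon, +7·1° lat → SW at lon 8°, lat 77°.
Subsquare e=4, x=23: +4·0.0833333° lon, +23·0.0416667° lat → SW at lon 8.33333°, lat 77.9583°.
latitude 77.9583, longitude 8.3333.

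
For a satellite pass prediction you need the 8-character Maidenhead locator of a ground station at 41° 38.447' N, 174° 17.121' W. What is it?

Shift to the Maidenhead origin (180°W, 90°S): lon 5.71465, lat 131.64078.
Field: 5.71465/20 → 0 → A, 131.64078/10 → 13 → N; chars AN.
Square: 5.71465/2 → 2, 1.64078/1 → 1; chars 21.
Subsquare: 1.71465/0.0833333 → 20 → u, 0.64078/0.0416667 → 15 → p; chars up.
Extended square: 0.04798/0.00833333 → 5, 0.01578/0.00416667 → 3; chars 53.

AN21up53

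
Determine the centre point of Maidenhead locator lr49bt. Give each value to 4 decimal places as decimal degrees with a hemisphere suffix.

Field L=11, R=17: +11·20° lon, +17·10° lat → SW at lon 40°, lat 80°.
Square 4, 9: +4·2° lon, +9·1° lat → SW at lon 48°, lat 89°.
Subsquare b=1, t=19: +1·0.0833333° lon, +19·0.0416667° lat → SW at lon 48.0833°, lat 89.7917°.
Cell spans 0.0833333° lon × 0.0416667° lat. Centre is SW corner plus half of each.
latitude 89.8125° N, longitude 48.1250° E.

89.8125° N, 48.1250° E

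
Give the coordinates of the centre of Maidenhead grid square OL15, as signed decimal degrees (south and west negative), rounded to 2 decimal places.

25.50, 103.00

Field O=14, L=11: +14·20° lon, +11·10° lat → SW at lon 100°, lat 20°.
Square 1, 5: +1·2° lon, +5·1° lat → SW at lon 102°, lat 25°.
Cell spans 2° lon × 1° lat. Centre is SW corner plus half of each.
latitude 25.50, longitude 103.00.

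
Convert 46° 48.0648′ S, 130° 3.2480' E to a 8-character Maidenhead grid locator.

PE53ae67

Add 180° to longitude and 90° to latitude: 310.05413, 43.19892.
Field: lon ⌊310.05413/20⌋ = 15 → P; lat ⌊43.19892/10⌋ = 4 → E.
Square: lon ⌊10.05413/2⌋ = 5; lat ⌊3.19892/1⌋ = 3.
Subsquare: lon ⌊0.05413/0.0833333⌋ = 0 → a; lat ⌊0.19892/0.0416667⌋ = 4 → e.
Extended square: lon ⌊0.05413/0.00833333⌋ = 6; lat ⌊0.03225/0.00416667⌋ = 7.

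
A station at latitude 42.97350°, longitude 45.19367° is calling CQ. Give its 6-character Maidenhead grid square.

LN22ox

Add 180° to longitude and 90° to latitude: 225.1937, 132.9735.
Field: lon ⌊225.1937/20⌋ = 11 → L; lat ⌊132.9735/10⌋ = 13 → N.
Square: lon ⌊5.1937/2⌋ = 2; lat ⌊2.9735/1⌋ = 2.
Subsquare: lon ⌊1.1937/0.0833333⌋ = 14 → o; lat ⌊0.9735/0.0416667⌋ = 23 → x.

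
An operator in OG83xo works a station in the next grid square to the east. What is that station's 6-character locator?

OG93ao

Longitude subsquare x = 23; +1 → 24, wraps to 0 = a, carry into square.
Longitude square 8; +1 → 9.
The latitude characters are unchanged.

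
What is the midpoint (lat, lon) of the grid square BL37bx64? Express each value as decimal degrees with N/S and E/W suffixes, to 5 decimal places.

Field B=1, L=11: +1·20° lon, +11·10° lat → SW at lon -160°, lat 20°.
Square 3, 7: +3·2° lon, +7·1° lat → SW at lon -154°, lat 27°.
Subsquare b=1, x=23: +1·0.0833333° lon, +23·0.0416667° lat → SW at lon -153.917°, lat 27.9583°.
Extended square 6, 4: +6·0.00833333° lon, +4·0.00416667° lat → SW at lon -153.867°, lat 27.975°.
Cell spans 0.00833333° lon × 0.00416667° lat. Centre is SW corner plus half of each.
latitude 27.97708° N, longitude 153.86250° W.

27.97708° N, 153.86250° W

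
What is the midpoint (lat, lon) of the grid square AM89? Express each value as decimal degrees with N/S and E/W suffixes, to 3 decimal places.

39.500° N, 163.000° W

Field A=0, M=12: +0·20° lon, +12·10° lat → SW at lon -180°, lat 30°.
Square 8, 9: +8·2° lon, +9·1° lat → SW at lon -164°, lat 39°.
Cell spans 2° lon × 1° lat. Centre is SW corner plus half of each.
latitude 39.500° N, longitude 163.000° W.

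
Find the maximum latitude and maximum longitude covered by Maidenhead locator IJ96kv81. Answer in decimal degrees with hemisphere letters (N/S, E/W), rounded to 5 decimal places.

6.88333° N, 1.09167° W

Field I=8, J=9: +8·20° lon, +9·10° lat → SW at lon -20°, lat 0°.
Square 9, 6: +9·2° lon, +6·1° lat → SW at lon -2°, lat 6°.
Subsquare k=10, v=21: +10·0.0833333° lon, +21·0.0416667° lat → SW at lon -1.16667°, lat 6.875°.
Extended square 8, 1: +8·0.00833333° lon, +1·0.00416667° lat → SW at lon -1.1°, lat 6.87917°.
Cell spans 0.00833333° lon × 0.00416667° lat. NE corner is SW corner plus one full cell.
latitude 6.88333° N, longitude 1.09167° W.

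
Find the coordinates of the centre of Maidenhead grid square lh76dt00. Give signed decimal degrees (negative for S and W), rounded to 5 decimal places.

-13.20625, 54.25417

Field L=11, H=7: +11·20° lon, +7·10° lat → SW at lon 40°, lat -20°.
Square 7, 6: +7·2° lon, +6·1° lat → SW at lon 54°, lat -14°.
Subsquare d=3, t=19: +3·0.0833333° lon, +19·0.0416667° lat → SW at lon 54.25°, lat -13.2083°.
Extended square 0, 0: +0·0.00833333° lon, +0·0.00416667° lat → SW at lon 54.25°, lat -13.2083°.
Cell spans 0.00833333° lon × 0.00416667° lat. Centre is SW corner plus half of each.
latitude -13.20625, longitude 54.25417.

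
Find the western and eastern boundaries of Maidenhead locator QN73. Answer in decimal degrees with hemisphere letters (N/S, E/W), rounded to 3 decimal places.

Field Q=16, N=13: +16·20° lon, +13·10° lat → SW at lon 140°, lat 40°.
Square 7, 3: +7·2° lon, +3·1° lat → SW at lon 154°, lat 43°.
Cell spans 2° lon × 1° lat.
west 154.000° E, east 156.000° E.

154.000° E, 156.000° E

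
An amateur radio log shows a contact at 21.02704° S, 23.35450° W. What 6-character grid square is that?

HG88hx

Add 180° to longitude and 90° to latitude: 156.6455, 68.9730.
Field: lon ⌊156.6455/20⌋ = 7 → H; lat ⌊68.9730/10⌋ = 6 → G.
Square: lon ⌊16.6455/2⌋ = 8; lat ⌊8.9730/1⌋ = 8.
Subsquare: lon ⌊0.6455/0.0833333⌋ = 7 → h; lat ⌊0.9730/0.0416667⌋ = 23 → x.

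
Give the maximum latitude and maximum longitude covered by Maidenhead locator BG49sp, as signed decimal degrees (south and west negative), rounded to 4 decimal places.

-20.3333, -150.4167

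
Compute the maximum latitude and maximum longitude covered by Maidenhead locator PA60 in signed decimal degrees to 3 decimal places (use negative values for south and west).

Field P=15, A=0: +15·20° lon, +0·10° lat → SW at lon 120°, lat -90°.
Square 6, 0: +6·2° lon, +0·1° lat → SW at lon 132°, lat -90°.
Cell spans 2° lon × 1° lat. NE corner is SW corner plus one full cell.
latitude -89.000, longitude 134.000.

-89.000, 134.000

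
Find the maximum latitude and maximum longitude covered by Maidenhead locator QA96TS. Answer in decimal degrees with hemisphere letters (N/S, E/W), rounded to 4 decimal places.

Field Q=16, A=0: +16·20° lon, +0·10° lat → SW at lon 140°, lat -90°.
Square 9, 6: +9·2° lon, +6·1° lat → SW at lon 158°, lat -84°.
Subsquare t=19, s=18: +19·0.0833333° lon, +18·0.0416667° lat → SW at lon 159.583°, lat -83.25°.
Cell spans 0.0833333° lon × 0.0416667° lat. NE corner is SW corner plus one full cell.
latitude 83.2083° S, longitude 159.6667° E.

83.2083° S, 159.6667° E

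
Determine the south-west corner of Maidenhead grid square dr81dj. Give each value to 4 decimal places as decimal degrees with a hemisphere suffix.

Field D=3, R=17: +3·20° lon, +17·10° lat → SW at lon -120°, lat 80°.
Square 8, 1: +8·2° lon, +1·1° lat → SW at lon -104°, lat 81°.
Subsquare d=3, j=9: +3·0.0833333° lon, +9·0.0416667° lat → SW at lon -103.75°, lat 81.375°.
latitude 81.3750° N, longitude 103.7500° W.

81.3750° N, 103.7500° W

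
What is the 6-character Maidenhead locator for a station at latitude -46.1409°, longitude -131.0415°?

CE43lu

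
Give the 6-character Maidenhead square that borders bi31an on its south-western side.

Longitude subsquare a = 0; −1 → -1, wraps to 23 = x, carry into square.
Longitude square 3; −1 → 2.
Latitude subsquare n = 13; −1 → 12 = m.

BI21xm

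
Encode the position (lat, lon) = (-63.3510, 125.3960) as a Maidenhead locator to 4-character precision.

PC26

Offset from 180°W / 90°S: lon 305.40°, lat 26.65°.
Field: 305.40/20 → 15 → P, 26.65/10 → 2 → C; chars PC.
Square: 5.40/2 → 2, 6.65/1 → 6; chars 26.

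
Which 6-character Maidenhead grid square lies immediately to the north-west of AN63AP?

Longitude subsquare a = 0; −1 → -1, wraps to 23 = x, carry into square.
Longitude square 6; −1 → 5.
Latitude subsquare p = 15; +1 → 16 = q.

AN53xq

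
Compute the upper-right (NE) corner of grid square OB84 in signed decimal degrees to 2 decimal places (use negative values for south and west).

-75.00, 118.00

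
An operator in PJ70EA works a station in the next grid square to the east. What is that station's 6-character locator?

Longitude subsquare e = 4; +1 → 5 = f.
The latitude characters are unchanged.

PJ70fa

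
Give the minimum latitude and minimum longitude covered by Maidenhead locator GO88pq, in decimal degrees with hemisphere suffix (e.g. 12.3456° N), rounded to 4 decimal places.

58.6667° N, 42.7500° W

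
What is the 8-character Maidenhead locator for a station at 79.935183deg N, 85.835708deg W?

EQ79bw94

Shift to the Maidenhead origin (180°W, 90°S): lon 94.16429, lat 169.93518.
Field: 94.16429/20 → 4 → E, 169.93518/10 → 16 → Q; chars EQ.
Square: 14.16429/2 → 7, 9.93518/1 → 9; chars 79.
Subsquare: 0.16429/0.0833333 → 1 → b, 0.93518/0.0416667 → 22 → w; chars bw.
Extended square: 0.08096/0.00833333 → 9, 0.01852/0.00416667 → 4; chars 94.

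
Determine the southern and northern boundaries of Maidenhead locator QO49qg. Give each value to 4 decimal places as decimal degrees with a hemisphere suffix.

59.2500° N, 59.2917° N

Field Q=16, O=14: +16·20° lon, +14·10° lat → SW at lon 140°, lat 50°.
Square 4, 9: +4·2° lon, +9·1° lat → SW at lon 148°, lat 59°.
Subsquare q=16, g=6: +16·0.0833333° lon, +6·0.0416667° lat → SW at lon 149.333°, lat 59.25°.
Cell spans 0.0833333° lon × 0.0416667° lat.
south 59.2500° N, north 59.2917° N.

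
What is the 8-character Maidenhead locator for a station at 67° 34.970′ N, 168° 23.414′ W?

AP57tn39

Offset from 180°W / 90°S: lon 11.60977°, lat 157.58283°.
Field: lon ⌊11.60977/20⌋ = 0 → A; lat ⌊157.58283/10⌋ = 15 → P.
Square: lon ⌊11.60977/2⌋ = 5; lat ⌊7.58283/1⌋ = 7.
Subsquare: lon ⌊1.60977/0.0833333⌋ = 19 → t; lat ⌊0.58283/0.0416667⌋ = 13 → n.
Extended square: lon ⌊0.02643/0.00833333⌋ = 3; lat ⌊0.04117/0.00416667⌋ = 9.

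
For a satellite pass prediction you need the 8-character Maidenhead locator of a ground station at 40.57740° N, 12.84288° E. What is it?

JN60kn18

Shift to the Maidenhead origin (180°W, 90°S): lon 192.84288, lat 130.57740.
Field: 192.84288/20 → 9 → J, 130.57740/10 → 13 → N; chars JN.
Square: 12.84288/2 → 6, 0.57740/1 → 0; chars 60.
Subsquare: 0.84288/0.0833333 → 10 → k, 0.57740/0.0416667 → 13 → n; chars kn.
Extended square: 0.00955/0.00833333 → 1, 0.03573/0.00416667 → 8; chars 18.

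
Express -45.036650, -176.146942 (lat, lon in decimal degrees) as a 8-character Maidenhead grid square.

Offset from 180°W / 90°S: lon 3.85306°, lat 44.96335°.
Field: lon ⌊3.85306/20⌋ = 0 → A; lat ⌊44.96335/10⌋ = 4 → E.
Square: lon ⌊3.85306/2⌋ = 1; lat ⌊4.96335/1⌋ = 4.
Subsquare: lon ⌊1.85306/0.0833333⌋ = 22 → w; lat ⌊0.96335/0.0416667⌋ = 23 → x.
Extended square: lon ⌊0.01972/0.00833333⌋ = 2; lat ⌊0.00502/0.00416667⌋ = 1.

AE14wx21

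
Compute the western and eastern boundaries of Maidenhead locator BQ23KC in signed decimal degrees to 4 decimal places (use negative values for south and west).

-155.1667, -155.0833

Field B=1, Q=16: +1·20° lon, +16·10° lat → SW at lon -160°, lat 70°.
Square 2, 3: +2·2° lon, +3·1° lat → SW at lon -156°, lat 73°.
Subsquare k=10, c=2: +10·0.0833333° lon, +2·0.0416667° lat → SW at lon -155.167°, lat 73.0833°.
Cell spans 0.0833333° lon × 0.0416667° lat.
west -155.1667, east -155.0833.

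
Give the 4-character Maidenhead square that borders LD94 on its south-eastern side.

MD03

Longitude square 9; +1 → 10, wraps to 0, carry into field.
Longitude field L = 11; +1 → 12 = M.
Latitude square 4; −1 → 3.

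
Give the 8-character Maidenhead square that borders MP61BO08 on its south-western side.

Longitude extended square 0; −1 → -1, wraps to 9, carry into subsquare.
Longitude subsquare b = 1; −1 → 0 = a.
Latitude extended square 8; −1 → 7.

MP61ao97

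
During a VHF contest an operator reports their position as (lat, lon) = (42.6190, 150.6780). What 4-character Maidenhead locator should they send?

Add 180° to longitude and 90° to latitude: 330.68, 132.62.
Field: 330.68/20 → 16 → Q, 132.62/10 → 13 → N; chars QN.
Square: 10.68/2 → 5, 2.62/1 → 2; chars 52.

QN52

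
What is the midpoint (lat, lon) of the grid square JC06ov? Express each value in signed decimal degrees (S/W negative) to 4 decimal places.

-63.1042, 1.2083

Field J=9, C=2: +9·20° lon, +2·10° lat → SW at lon 0°, lat -70°.
Square 0, 6: +0·2° lon, +6·1° lat → SW at lon 0°, lat -64°.
Subsquare o=14, v=21: +14·0.0833333° lon, +21·0.0416667° lat → SW at lon 1.16667°, lat -63.125°.
Cell spans 0.0833333° lon × 0.0416667° lat. Centre is SW corner plus half of each.
latitude -63.1042, longitude 1.2083.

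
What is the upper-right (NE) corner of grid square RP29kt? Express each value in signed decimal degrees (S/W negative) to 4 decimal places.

69.8333, 164.9167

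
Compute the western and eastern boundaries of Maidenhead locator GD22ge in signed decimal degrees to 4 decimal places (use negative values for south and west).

-55.5000, -55.4167

Field G=6, D=3: +6·20° lon, +3·10° lat → SW at lon -60°, lat -60°.
Square 2, 2: +2·2° lon, +2·1° lat → SW at lon -56°, lat -58°.
Subsquare g=6, e=4: +6·0.0833333° lon, +4·0.0416667° lat → SW at lon -55.5°, lat -57.8333°.
Cell spans 0.0833333° lon × 0.0416667° lat.
west -55.5000, east -55.4167.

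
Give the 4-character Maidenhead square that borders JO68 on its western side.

Longitude square 6; −1 → 5.
The latitude characters are unchanged.

JO58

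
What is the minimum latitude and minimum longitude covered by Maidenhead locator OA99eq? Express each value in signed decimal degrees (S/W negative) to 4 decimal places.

-80.3333, 118.3333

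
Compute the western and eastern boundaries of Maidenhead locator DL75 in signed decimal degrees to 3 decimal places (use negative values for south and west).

-106.000, -104.000

Field D=3, L=11: +3·20° lon, +11·10° lat → SW at lon -120°, lat 20°.
Square 7, 5: +7·2° lon, +5·1° lat → SW at lon -106°, lat 25°.
Cell spans 2° lon × 1° lat.
west -106.000, east -104.000.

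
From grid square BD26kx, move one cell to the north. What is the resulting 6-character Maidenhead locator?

Latitude subsquare x = 23; +1 → 24, wraps to 0 = a, carry into square.
Latitude square 6; +1 → 7.
The longitude characters are unchanged.

BD27ka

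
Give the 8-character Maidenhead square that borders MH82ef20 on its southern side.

MH82ee29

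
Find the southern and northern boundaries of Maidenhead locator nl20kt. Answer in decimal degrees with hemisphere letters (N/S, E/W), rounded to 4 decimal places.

20.7917° N, 20.8333° N

Field N=13, L=11: +13·20° lon, +11·10° lat → SW at lon 80°, lat 20°.
Square 2, 0: +2·2° lon, +0·1° lat → SW at lon 84°, lat 20°.
Subsquare k=10, t=19: +10·0.0833333° lon, +19·0.0416667° lat → SW at lon 84.8333°, lat 20.7917°.
Cell spans 0.0833333° lon × 0.0416667° lat.
south 20.7917° N, north 20.8333° N.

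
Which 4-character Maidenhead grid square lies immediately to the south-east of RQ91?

AQ00

Longitude square 9; +1 → 10, wraps to 0, carry into field.
Longitude field R = 17; +1 → 18, wraps to 0 = A, wrapping around the antimeridian.
Latitude square 1; −1 → 0.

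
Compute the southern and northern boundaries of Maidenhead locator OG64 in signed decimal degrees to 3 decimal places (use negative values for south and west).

-26.000, -25.000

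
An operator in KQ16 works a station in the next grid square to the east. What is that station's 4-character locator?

Longitude square 1; +1 → 2.
The latitude characters are unchanged.

KQ26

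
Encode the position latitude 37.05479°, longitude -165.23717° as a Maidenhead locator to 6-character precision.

AM77jb

Offset from 180°W / 90°S: lon 14.7628°, lat 127.0548°.
Field: 14.7628/20 → 0 → A, 127.0548/10 → 12 → M; chars AM.
Square: 14.7628/2 → 7, 7.0548/1 → 7; chars 77.
Subsquare: 0.7628/0.0833333 → 9 → j, 0.0548/0.0416667 → 1 → b; chars jb.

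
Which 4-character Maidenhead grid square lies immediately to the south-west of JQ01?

Longitude square 0; −1 → -1, wraps to 9, carry into field.
Longitude field J = 9; −1 → 8 = I.
Latitude square 1; −1 → 0.

IQ90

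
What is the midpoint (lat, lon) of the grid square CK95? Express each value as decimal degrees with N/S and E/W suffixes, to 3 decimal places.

Field C=2, K=10: +2·20° lon, +10·10° lat → SW at lon -140°, lat 10°.
Square 9, 5: +9·2° lon, +5·1° lat → SW at lon -122°, lat 15°.
Cell spans 2° lon × 1° lat. Centre is SW corner plus half of each.
latitude 15.500° N, longitude 121.000° W.

15.500° N, 121.000° W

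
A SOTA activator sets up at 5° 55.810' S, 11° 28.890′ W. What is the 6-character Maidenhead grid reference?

Shift to the Maidenhead origin (180°W, 90°S): lon 168.5185, lat 84.0698.
Field: 168.5185/20 → 8 → I, 84.0698/10 → 8 → I; chars II.
Square: 8.5185/2 → 4, 4.0698/1 → 4; chars 44.
Subsquare: 0.5185/0.0833333 → 6 → g, 0.0698/0.0416667 → 1 → b; chars gb.

II44gb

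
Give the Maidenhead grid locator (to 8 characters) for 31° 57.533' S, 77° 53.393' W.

FF18ba39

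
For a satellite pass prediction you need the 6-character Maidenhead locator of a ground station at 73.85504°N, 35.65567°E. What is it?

KQ73tu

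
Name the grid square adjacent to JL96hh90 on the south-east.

JL96ig09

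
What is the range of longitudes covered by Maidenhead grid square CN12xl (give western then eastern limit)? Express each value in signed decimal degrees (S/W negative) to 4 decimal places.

-136.0833, -136.0000

Field C=2, N=13: +2·20° lon, +13·10° lat → SW at lon -140°, lat 40°.
Square 1, 2: +1·2° lon, +2·1° lat → SW at lon -138°, lat 42°.
Subsquare x=23, l=11: +23·0.0833333° lon, +11·0.0416667° lat → SW at lon -136.083°, lat 42.4583°.
Cell spans 0.0833333° lon × 0.0416667° lat.
west -136.0833, east -136.0000.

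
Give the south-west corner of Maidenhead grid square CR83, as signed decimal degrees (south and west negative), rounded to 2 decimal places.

83.00, -124.00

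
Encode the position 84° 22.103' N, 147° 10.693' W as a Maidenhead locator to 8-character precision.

Shift to the Maidenhead origin (180°W, 90°S): lon 32.82178, lat 174.36838.
Field: lon ⌊32.82178/20⌋ = 1 → B; lat ⌊174.36838/10⌋ = 17 → R.
Square: lon ⌊12.82178/2⌋ = 6; lat ⌊4.36838/1⌋ = 4.
Subsquare: lon ⌊0.82178/0.0833333⌋ = 9 → j; lat ⌊0.36838/0.0416667⌋ = 8 → i.
Extended square: lon ⌊0.07178/0.00833333⌋ = 8; lat ⌊0.03505/0.00416667⌋ = 8.

BR64ji88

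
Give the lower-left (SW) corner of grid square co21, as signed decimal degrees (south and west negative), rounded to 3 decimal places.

51.000, -136.000

Field C=2, O=14: +2·20° lon, +14·10° lat → SW at lon -140°, lat 50°.
Square 2, 1: +2·2° lon, +1·1° lat → SW at lon -136°, lat 51°.
latitude 51.000, longitude -136.000.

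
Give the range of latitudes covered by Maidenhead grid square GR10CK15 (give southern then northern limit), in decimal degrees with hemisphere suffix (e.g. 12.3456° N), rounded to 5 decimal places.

80.43750° N, 80.44167° N

Field G=6, R=17: +6·20° lon, +17·10° lat → SW at lon -60°, lat 80°.
Square 1, 0: +1·2° lon, +0·1° lat → SW at lon -58°, lat 80°.
Subsquare c=2, k=10: +2·0.0833333° lon, +10·0.0416667° lat → SW at lon -57.8333°, lat 80.4167°.
Extended square 1, 5: +1·0.00833333° lon, +5·0.00416667° lat → SW at lon -57.825°, lat 80.4375°.
Cell spans 0.00833333° lon × 0.00416667° lat.
south 80.43750° N, north 80.44167° N.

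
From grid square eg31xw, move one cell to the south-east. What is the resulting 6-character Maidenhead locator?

EG41av

Longitude subsquare x = 23; +1 → 24, wraps to 0 = a, carry into square.
Longitude square 3; +1 → 4.
Latitude subsquare w = 22; −1 → 21 = v.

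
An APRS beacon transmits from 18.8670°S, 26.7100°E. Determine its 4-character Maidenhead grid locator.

KH31

Add 180° to longitude and 90° to latitude: 206.71, 71.13.
Field: 206.71/20 → 10 → K, 71.13/10 → 7 → H; chars KH.
Square: 6.71/2 → 3, 1.13/1 → 1; chars 31.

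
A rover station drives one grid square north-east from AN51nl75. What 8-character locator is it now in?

AN51nl86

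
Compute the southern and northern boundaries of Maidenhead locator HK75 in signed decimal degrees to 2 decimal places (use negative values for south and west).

15.00, 16.00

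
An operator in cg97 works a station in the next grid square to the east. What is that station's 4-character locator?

Longitude square 9; +1 → 10, wraps to 0, carry into field.
Longitude field C = 2; +1 → 3 = D.
The latitude characters are unchanged.

DG07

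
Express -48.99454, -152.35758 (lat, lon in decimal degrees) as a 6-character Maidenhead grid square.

Offset from 180°W / 90°S: lon 27.6424°, lat 41.0055°.
Field (20°×10°, letters A–R): 27.6424/20 → 1 → B, 41.0055/10 → 4 → E; chars BE.
Square (2°×1°, digits 0–9): 7.6424/2 → 3, 1.0055/1 → 1; chars 31.
Subsquare (5′×2.5′, letters a–x): 1.6424/0.0833333 → 19 → t, 0.0055/0.0416667 → 0 → a; chars ta.

BE31ta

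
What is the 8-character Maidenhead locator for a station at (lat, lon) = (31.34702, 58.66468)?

LM91hi93

Shift to the Maidenhead origin (180°W, 90°S): lon 238.66468, lat 121.34702.
Field: 238.66468/20 → 11 → L, 121.34702/10 → 12 → M; chars LM.
Square: 18.66468/2 → 9, 1.34702/1 → 1; chars 91.
Subsquare: 0.66468/0.0833333 → 7 → h, 0.34702/0.0416667 → 8 → i; chars hi.
Extended square: 0.08135/0.00833333 → 9, 0.01369/0.00416667 → 3; chars 93.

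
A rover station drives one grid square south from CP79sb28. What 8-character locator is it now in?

CP79sb27

Latitude extended square 8; −1 → 7.
The longitude characters are unchanged.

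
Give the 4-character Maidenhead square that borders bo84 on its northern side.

BO85

Latitude square 4; +1 → 5.
The longitude characters are unchanged.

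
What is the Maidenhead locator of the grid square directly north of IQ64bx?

IQ65ba

Latitude subsquare x = 23; +1 → 24, wraps to 0 = a, carry into square.
Latitude square 4; +1 → 5.
The longitude characters are unchanged.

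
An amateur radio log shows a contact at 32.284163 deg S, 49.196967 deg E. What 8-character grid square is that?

Shift to the Maidenhead origin (180°W, 90°S): lon 229.19697, lat 57.71584.
Field: 229.19697/20 → 11 → L, 57.71584/10 → 5 → F; chars LF.
Square: 9.19697/2 → 4, 7.71584/1 → 7; chars 47.
Subsquare: 1.19697/0.0833333 → 14 → o, 0.71584/0.0416667 → 17 → r; chars or.
Extended square: 0.03030/0.00833333 → 3, 0.00750/0.00416667 → 1; chars 31.

LF47or31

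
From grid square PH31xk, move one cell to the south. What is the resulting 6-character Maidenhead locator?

PH31xj

Latitude subsquare k = 10; −1 → 9 = j.
The longitude characters are unchanged.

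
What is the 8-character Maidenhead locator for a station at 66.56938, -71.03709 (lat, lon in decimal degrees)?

FP46ln56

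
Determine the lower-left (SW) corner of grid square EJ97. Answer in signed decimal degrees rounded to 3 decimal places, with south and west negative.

Field E=4, J=9: +4·20° lon, +9·10° lat → SW at lon -100°, lat 0°.
Square 9, 7: +9·2° lon, +7·1° lat → SW at lon -82°, lat 7°.
latitude 7.000, longitude -82.000.

7.000, -82.000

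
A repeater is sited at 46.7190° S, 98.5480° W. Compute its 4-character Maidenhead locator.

EE03

Add 180° to longitude and 90° to latitude: 81.45, 43.28.
Field: 81.45/20 → 4 → E, 43.28/10 → 4 → E; chars EE.
Square: 1.45/2 → 0, 3.28/1 → 3; chars 03.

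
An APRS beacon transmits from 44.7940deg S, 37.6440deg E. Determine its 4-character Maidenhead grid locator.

Add 180° to longitude and 90° to latitude: 217.64, 45.21.
Field: lon ⌊217.64/20⌋ = 10 → K; lat ⌊45.21/10⌋ = 4 → E.
Square: lon ⌊17.64/2⌋ = 8; lat ⌊5.21/1⌋ = 5.

KE85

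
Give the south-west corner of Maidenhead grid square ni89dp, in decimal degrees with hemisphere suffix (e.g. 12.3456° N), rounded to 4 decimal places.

Field N=13, I=8: +13·20° lon, +8·10° lat → SW at lon 80°, lat -10°.
Square 8, 9: +8·2° lon, +9·1° lat → SW at lon 96°, lat -1°.
Subsquare d=3, p=15: +3·0.0833333° lon, +15·0.0416667° lat → SW at lon 96.25°, lat -0.375°.
latitude 0.3750° S, longitude 96.2500° E.

0.3750° S, 96.2500° E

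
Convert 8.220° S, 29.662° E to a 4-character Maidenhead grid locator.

Shift to the Maidenhead origin (180°W, 90°S): lon 209.66, lat 81.78.
Field: lon ⌊209.66/20⌋ = 10 → K; lat ⌊81.78/10⌋ = 8 → I.
Square: lon ⌊9.66/2⌋ = 4; lat ⌊1.78/1⌋ = 1.

KI41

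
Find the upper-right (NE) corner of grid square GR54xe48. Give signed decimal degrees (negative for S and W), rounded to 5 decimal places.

84.20417, -48.04167

Field G=6, R=17: +6·20° lon, +17·10° lat → SW at lon -60°, lat 80°.
Square 5, 4: +5·2° lon, +4·1° lat → SW at lon -50°, lat 84°.
Subsquare x=23, e=4: +23·0.0833333° lon, +4·0.0416667° lat → SW at lon -48.0833°, lat 84.1667°.
Extended square 4, 8: +4·0.00833333° lon, +8·0.00416667° lat → SW at lon -48.05°, lat 84.2°.
Cell spans 0.00833333° lon × 0.00416667° lat. NE corner is SW corner plus one full cell.
latitude 84.20417, longitude -48.04167.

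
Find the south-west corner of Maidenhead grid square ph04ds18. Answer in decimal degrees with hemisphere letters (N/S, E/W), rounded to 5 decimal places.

15.21667° S, 120.25833° E

Field P=15, H=7: +15·20° lon, +7·10° lat → SW at lon 120°, lat -20°.
Square 0, 4: +0·2° lon, +4·1° lat → SW at lon 120°, lat -16°.
Subsquare d=3, s=18: +3·0.0833333° lon, +18·0.0416667° lat → SW at lon 120.25°, lat -15.25°.
Extended square 1, 8: +1·0.00833333° lon, +8·0.00416667° lat → SW at lon 120.258°, lat -15.2167°.
latitude 15.21667° S, longitude 120.25833° E.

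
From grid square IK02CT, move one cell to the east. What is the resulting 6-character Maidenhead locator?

IK02dt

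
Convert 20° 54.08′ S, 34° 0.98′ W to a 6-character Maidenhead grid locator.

HG29xc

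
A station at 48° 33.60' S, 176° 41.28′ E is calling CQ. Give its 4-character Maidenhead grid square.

RE81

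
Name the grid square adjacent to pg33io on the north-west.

Longitude subsquare i = 8; −1 → 7 = h.
Latitude subsquare o = 14; +1 → 15 = p.

PG33hp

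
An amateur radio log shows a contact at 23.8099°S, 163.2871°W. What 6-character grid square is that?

Add 180° to longitude and 90° to latitude: 16.7129, 66.1901.
Field: 16.7129/20 → 0 → A, 66.1901/10 → 6 → G; chars AG.
Square: 16.7129/2 → 8, 6.1901/1 → 6; chars 86.
Subsquare: 0.7129/0.0833333 → 8 → i, 0.1901/0.0416667 → 4 → e; chars ie.

AG86ie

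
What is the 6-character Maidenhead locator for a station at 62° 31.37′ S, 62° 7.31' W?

FC87wl

Add 180° to longitude and 90° to latitude: 117.8782, 27.4772.
Field (20°×10°, letters A–R): lon ⌊117.8782/20⌋ = 5 → F; lat ⌊27.4772/10⌋ = 2 → C.
Square (2°×1°, digits 0–9): lon ⌊17.8782/2⌋ = 8; lat ⌊7.4772/1⌋ = 7.
Subsquare (5′×2.5′, letters a–x): lon ⌊1.8782/0.0833333⌋ = 22 → w; lat ⌊0.4772/0.0416667⌋ = 11 → l.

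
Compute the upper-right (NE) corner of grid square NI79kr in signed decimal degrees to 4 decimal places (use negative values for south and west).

-0.2500, 94.9167

Field N=13, I=8: +13·20° lon, +8·10° lat → SW at lon 80°, lat -10°.
Square 7, 9: +7·2° lon, +9·1° lat → SW at lon 94°, lat -1°.
Subsquare k=10, r=17: +10·0.0833333° lon, +17·0.0416667° lat → SW at lon 94.8333°, lat -0.291667°.
Cell spans 0.0833333° lon × 0.0416667° lat. NE corner is SW corner plus one full cell.
latitude -0.2500, longitude 94.9167.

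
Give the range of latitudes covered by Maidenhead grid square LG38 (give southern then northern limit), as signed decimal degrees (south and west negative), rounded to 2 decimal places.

-22.00, -21.00

Field L=11, G=6: +11·20° lon, +6·10° lat → SW at lon 40°, lat -30°.
Square 3, 8: +3·2° lon, +8·1° lat → SW at lon 46°, lat -22°.
Cell spans 2° lon × 1° lat.
south -22.00, north -21.00.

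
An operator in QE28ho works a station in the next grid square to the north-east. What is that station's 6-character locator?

Longitude subsquare h = 7; +1 → 8 = i.
Latitude subsquare o = 14; +1 → 15 = p.

QE28ip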